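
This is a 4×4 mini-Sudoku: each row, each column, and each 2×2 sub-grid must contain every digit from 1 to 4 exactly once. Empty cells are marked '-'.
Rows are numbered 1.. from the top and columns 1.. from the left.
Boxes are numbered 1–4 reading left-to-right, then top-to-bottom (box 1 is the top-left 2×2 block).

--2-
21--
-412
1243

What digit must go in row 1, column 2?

3

Row 1 already contains {2}.
Column 2 already contains {1, 2, 4}.
Its 2×2 block (box 1) already contains {1, 2}.
The only value from 1–4 not eliminated is 3, so row 1, column 2 = 3.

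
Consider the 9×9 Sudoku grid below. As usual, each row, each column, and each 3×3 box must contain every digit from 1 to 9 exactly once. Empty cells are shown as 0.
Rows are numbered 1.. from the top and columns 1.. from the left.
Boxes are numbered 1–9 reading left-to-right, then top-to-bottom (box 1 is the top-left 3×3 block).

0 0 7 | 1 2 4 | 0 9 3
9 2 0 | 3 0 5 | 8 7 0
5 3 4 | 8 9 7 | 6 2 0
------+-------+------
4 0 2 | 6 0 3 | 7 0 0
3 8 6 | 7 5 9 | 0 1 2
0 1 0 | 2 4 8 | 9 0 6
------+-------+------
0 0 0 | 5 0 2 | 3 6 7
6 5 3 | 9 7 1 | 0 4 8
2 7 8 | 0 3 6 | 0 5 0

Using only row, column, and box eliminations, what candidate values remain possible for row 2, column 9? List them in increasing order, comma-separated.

1,4

Row 2 already contains {2, 3, 5, 7, 8, 9}.
Column 9 already contains {2, 3, 6, 7, 8}.
Its 3×3 block (box 3) already contains {2, 3, 6, 7, 8, 9}.
Removing those from 1–9 leaves {1, 4} as the candidates for row 2, column 9.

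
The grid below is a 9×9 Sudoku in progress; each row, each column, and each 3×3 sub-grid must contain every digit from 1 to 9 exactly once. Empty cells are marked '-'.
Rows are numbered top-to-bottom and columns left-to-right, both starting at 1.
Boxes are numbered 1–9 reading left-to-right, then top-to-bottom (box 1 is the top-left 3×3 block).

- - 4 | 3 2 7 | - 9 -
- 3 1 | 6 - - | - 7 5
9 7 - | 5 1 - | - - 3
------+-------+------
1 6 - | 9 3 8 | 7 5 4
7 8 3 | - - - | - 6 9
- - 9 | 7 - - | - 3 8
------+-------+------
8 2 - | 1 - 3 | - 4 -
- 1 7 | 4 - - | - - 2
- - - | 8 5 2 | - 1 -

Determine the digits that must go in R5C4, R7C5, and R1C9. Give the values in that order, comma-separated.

2,7,1

For R5C4:
  Row 5 already contains {3, 6, 7, 8, 9}.
  Column 4 already contains {1, 3, 4, 5, 6, 7, 8, 9}.
  Its 3×3 block (box 5) already contains {3, 7, 8, 9}.
  The only value from 1–9 not eliminated is 2, so R5C4 = 2.
For R7C5:
  Consider where 7 can go in box 8.
  R8C5 is out (row 8 already has a 7).
  R8C6 is out (row 8 already has a 7).
  So the only cell in box 8 that can hold 7 is R7C5.
  So R7C5 = 7.
For R1C9:
  Consider where 1 can go in column 9.
  R7C9 is out (row 7 already has a 1).
  R9C9 is out (row 9 already has a 1).
  So the only cell in column 9 that can hold 1 is R1C9.
  So R1C9 = 1.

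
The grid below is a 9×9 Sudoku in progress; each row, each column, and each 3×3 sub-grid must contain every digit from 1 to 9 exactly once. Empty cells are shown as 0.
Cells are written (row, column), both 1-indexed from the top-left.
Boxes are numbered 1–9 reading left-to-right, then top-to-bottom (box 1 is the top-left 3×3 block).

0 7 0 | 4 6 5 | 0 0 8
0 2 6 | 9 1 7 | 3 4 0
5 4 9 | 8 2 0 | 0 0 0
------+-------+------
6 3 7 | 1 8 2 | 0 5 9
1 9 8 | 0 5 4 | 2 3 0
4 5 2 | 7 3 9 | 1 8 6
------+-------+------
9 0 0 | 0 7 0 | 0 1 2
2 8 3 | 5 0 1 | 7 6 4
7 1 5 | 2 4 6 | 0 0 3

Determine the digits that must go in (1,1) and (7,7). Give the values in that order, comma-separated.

3,5

For (1,1):
  Row 1 already contains {4, 5, 6, 7, 8}.
  Column 1 already contains {1, 2, 4, 5, 6, 7, 9}.
  Its 3×3 block (box 1) already contains {2, 4, 5, 6, 7, 9}.
  The only value from 1–9 not eliminated is 3, so (1,1) = 3.
For (7,7):
  Consider where 5 can go in column 7.
  (1,7) is out (row 1 already has a 5).
  (3,7) is out (row 3 already has a 5).
  (4,7) is out (row 4 already has a 5).
  (9,7) is out (row 9 already has a 5).
  So the only cell in column 7 that can hold 5 is (7,7).
  So (7,7) = 5.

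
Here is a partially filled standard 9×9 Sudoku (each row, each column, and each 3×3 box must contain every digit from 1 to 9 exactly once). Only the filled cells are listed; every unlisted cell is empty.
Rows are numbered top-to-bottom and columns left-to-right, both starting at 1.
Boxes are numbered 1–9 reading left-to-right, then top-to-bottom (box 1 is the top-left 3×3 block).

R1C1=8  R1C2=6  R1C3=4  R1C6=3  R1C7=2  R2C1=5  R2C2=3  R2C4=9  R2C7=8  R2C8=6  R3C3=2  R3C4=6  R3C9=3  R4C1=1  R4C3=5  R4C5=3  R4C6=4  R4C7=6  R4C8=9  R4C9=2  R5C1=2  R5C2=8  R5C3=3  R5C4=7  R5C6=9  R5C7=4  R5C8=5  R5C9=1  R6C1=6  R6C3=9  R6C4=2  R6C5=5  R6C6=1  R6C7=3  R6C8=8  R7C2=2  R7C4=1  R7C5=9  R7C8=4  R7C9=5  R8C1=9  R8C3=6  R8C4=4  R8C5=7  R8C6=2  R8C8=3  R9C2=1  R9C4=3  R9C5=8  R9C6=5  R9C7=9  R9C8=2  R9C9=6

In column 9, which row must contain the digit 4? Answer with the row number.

Consider where 4 can go in column 9.
R1C9 is out (row 1 already has a 4).
R6C9 is out (box 6 already has a 4).
R8C9 is out (row 8 already has a 4).
So the only cell in column 9 that can hold 4 is R2C9.
That is row 2.

2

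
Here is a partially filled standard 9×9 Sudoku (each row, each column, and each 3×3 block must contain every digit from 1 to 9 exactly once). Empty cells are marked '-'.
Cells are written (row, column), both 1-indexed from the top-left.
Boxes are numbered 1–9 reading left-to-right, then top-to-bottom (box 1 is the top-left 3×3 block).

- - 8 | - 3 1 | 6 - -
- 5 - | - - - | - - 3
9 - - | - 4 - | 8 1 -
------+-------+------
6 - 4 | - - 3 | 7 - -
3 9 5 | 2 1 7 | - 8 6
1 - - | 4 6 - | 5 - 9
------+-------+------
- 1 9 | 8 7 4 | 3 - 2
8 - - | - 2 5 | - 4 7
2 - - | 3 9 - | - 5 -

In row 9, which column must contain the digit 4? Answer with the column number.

Consider where 4 can go in row 9.
(9,3) is out (column 3 already has a 4).
(9,6) is out (column 6 already has a 4).
(9,7) is out (box 9 already has a 4).
(9,9) is out (box 9 already has a 4).
So the only cell in row 9 that can hold 4 is (9,2).
That is column 2.

2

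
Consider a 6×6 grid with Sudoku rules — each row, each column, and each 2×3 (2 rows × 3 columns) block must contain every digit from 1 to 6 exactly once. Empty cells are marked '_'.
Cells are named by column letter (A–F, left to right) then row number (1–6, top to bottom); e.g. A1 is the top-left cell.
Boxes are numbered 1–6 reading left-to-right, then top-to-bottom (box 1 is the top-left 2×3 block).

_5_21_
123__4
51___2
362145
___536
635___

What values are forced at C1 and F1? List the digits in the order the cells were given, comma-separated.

6,3

For C1:
  Consider where 6 can go in box 1.
  A1 is out (column A already has a 6).
  So the only cell in box 1 that can hold 6 is C1.
  So C1 = 6.
For F1:
  Row 1 already contains {1, 2, 5}.
  Column F already contains {2, 4, 5, 6}.
  Its 2×3 block (box 2) already contains {1, 2, 4}.
  The only value from 1–6 not eliminated is 3, so F1 = 3.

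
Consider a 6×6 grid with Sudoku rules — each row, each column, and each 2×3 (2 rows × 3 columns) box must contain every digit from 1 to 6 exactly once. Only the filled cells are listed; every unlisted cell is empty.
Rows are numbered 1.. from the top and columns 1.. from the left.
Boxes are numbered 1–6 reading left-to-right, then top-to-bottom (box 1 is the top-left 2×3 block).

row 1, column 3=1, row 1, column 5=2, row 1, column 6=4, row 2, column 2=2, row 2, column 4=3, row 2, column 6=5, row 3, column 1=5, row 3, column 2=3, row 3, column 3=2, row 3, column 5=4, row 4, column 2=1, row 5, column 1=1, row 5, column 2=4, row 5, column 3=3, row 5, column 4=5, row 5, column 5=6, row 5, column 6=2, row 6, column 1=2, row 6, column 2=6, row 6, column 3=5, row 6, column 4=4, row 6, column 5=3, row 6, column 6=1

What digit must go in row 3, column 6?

6

Row 3 already contains {2, 3, 4, 5}.
Column 6 already contains {1, 2, 4, 5}.
Its 2×3 block (box 4) already contains {4}.
The only value from 1–6 not eliminated is 6, so row 3, column 6 = 6.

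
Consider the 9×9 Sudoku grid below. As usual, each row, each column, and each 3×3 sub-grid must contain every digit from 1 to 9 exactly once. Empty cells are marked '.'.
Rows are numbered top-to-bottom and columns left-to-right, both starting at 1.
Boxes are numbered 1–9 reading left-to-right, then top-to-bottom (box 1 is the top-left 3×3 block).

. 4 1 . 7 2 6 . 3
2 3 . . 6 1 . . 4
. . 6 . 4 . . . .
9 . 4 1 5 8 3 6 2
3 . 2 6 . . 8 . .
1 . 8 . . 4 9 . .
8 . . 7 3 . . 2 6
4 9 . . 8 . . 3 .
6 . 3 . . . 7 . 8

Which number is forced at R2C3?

Cell R2C3 itself could take any of {5, 7, 9} by direct elimination.
Consider where 9 can go in box 1.
R1C1 is out (column 1 already has a 9).
R3C1 is out (column 1 already has a 9).
R3C2 is out (column 2 already has a 9).
So the only cell in box 1 that can hold 9 is R2C3.
Therefore R2C3 = 9.

9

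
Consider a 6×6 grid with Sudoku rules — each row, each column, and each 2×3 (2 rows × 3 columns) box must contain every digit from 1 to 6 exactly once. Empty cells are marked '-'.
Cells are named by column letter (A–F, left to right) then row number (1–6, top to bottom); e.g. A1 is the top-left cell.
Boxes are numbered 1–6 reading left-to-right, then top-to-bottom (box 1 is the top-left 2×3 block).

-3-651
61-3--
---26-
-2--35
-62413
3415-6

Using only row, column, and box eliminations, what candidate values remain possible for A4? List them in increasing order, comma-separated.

1,4

Row 4 already contains {2, 3, 5}.
Column A already contains {3, 6}.
Its 2×3 block (box 3) already contains {2}.
Removing those from 1–6 leaves {1, 4} as the candidates for A4.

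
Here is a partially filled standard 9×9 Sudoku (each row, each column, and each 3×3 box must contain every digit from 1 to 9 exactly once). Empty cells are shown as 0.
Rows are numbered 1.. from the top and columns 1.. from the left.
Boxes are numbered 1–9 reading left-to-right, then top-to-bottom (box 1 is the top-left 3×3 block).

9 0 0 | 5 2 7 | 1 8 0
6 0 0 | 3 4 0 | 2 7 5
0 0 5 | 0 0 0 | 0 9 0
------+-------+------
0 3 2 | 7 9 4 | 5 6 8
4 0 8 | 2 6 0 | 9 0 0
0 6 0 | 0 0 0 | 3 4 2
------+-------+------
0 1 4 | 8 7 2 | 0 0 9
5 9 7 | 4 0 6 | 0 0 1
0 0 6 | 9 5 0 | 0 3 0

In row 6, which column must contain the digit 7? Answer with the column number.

1

Consider where 7 can go in row 6.
row 6, column 3 is out (column 3 already has a 7).
row 6, column 4 is out (column 4 already has a 7).
row 6, column 5 is out (column 5 already has a 7).
row 6, column 6 is out (column 6 already has a 7).
So the only cell in row 6 that can hold 7 is row 6, column 1.
That is column 1.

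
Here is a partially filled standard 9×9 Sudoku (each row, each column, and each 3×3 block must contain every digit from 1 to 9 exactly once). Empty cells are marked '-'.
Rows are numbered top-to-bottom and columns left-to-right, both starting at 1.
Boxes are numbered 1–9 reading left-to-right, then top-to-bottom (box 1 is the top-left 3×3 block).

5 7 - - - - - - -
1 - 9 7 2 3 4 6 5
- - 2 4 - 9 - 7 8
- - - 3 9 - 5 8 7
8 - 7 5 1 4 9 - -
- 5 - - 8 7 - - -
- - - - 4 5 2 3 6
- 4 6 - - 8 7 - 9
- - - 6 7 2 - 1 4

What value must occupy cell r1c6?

Cell r1c6 itself could take any of {1, 6} by direct elimination.
Consider where 1 can go in column 6.
r4c6 is out (box 5 already has a 1).
So the only cell in column 6 that can hold 1 is r1c6.
Therefore r1c6 = 1.

1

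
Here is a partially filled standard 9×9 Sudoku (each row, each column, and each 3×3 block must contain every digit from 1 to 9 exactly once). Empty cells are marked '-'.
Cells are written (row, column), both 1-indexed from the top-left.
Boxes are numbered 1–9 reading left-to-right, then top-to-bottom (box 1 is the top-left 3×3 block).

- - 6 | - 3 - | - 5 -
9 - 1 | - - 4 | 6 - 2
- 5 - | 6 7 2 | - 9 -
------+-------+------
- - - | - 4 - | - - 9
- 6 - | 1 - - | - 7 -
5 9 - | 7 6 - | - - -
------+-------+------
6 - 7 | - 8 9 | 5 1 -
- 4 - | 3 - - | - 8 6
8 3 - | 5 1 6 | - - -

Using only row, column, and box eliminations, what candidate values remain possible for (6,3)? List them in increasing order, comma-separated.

2,3,4,8

Row 6 already contains {5, 6, 7, 9}.
Column 3 already contains {1, 6, 7}.
Its 3×3 block (box 4) already contains {5, 6, 9}.
Removing those from 1–9 leaves {2, 3, 4, 8} as the candidates for (6,3).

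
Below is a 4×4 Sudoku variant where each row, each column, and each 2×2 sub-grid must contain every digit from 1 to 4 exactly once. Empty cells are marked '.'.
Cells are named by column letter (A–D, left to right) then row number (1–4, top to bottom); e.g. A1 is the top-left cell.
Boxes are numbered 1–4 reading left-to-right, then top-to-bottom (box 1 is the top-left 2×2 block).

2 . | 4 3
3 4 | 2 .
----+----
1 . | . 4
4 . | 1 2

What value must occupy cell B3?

2

Cell B3 itself could take any of {2, 3} by direct elimination.
Consider where 2 can go in column B.
B1 is out (row 1 already has a 2).
B4 is out (row 4 already has a 2).
So the only cell in column B that can hold 2 is B3.
Therefore B3 = 2.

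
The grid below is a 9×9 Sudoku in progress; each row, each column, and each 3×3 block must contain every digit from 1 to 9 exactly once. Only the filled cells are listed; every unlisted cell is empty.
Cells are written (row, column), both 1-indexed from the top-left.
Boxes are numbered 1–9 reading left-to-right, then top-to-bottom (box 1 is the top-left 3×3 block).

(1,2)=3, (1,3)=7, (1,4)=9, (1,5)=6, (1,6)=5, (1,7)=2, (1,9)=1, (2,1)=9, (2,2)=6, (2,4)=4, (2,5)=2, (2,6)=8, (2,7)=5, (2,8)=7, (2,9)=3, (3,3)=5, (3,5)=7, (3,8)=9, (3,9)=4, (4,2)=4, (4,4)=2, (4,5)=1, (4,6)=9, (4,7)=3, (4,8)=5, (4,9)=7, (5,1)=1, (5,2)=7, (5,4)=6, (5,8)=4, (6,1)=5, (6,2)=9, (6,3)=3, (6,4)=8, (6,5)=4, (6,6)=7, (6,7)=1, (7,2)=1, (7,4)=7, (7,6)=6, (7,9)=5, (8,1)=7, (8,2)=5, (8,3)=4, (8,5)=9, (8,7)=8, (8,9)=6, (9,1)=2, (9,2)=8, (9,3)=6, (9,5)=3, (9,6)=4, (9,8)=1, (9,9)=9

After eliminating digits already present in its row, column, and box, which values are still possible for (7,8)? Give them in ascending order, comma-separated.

Row 7 already contains {1, 5, 6, 7}.
Column 8 already contains {1, 4, 5, 7, 9}.
Its 3×3 block (box 9) already contains {1, 5, 6, 8, 9}.
Removing those from 1–9 leaves {2, 3} as the candidates for (7,8).

2,3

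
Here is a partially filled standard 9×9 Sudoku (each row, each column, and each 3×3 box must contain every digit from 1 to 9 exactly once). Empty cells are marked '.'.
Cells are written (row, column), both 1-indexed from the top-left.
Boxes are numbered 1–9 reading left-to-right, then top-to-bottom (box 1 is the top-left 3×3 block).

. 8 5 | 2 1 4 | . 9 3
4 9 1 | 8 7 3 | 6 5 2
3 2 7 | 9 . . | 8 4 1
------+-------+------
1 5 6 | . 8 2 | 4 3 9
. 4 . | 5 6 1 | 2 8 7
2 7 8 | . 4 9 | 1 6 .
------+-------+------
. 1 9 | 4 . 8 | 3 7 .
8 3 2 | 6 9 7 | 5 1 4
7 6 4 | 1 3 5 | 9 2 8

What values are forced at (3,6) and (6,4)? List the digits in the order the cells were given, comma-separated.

For (3,6):
  Row 3 already contains {1, 2, 3, 4, 7, 8, 9}.
  Column 6 already contains {1, 2, 3, 4, 5, 7, 8, 9}.
  Its 3×3 block (box 2) already contains {1, 2, 3, 4, 7, 8, 9}.
  The only value from 1–9 not eliminated is 6, so (3,6) = 6.
For (6,4):
  Row 6 already contains {1, 2, 4, 6, 7, 8, 9}.
  Column 4 already contains {1, 2, 4, 5, 6, 8, 9}.
  Its 3×3 block (box 5) already contains {1, 2, 4, 5, 6, 8, 9}.
  The only value from 1–9 not eliminated is 3, so (6,4) = 3.

6,3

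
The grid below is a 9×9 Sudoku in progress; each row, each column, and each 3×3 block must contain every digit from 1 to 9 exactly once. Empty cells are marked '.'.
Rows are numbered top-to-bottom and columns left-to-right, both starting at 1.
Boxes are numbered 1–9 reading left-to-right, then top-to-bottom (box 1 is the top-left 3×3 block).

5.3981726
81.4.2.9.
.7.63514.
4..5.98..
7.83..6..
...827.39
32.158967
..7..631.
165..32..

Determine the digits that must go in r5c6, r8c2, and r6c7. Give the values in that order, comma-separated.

For r5c6:
  Row 5 already contains {3, 6, 7, 8}.
  Column 6 already contains {1, 2, 3, 5, 6, 7, 8, 9}.
  Its 3×3 block (box 5) already contains {2, 3, 5, 7, 8, 9}.
  The only value from 1–9 not eliminated is 4, so r5c6 = 4.
For r8c2:
  Consider where 8 can go in box 7.
  r7c3 is out (row 7 already has a 8).
  r8c1 is out (column 1 already has a 8).
  So the only cell in box 7 that can hold 8 is r8c2.
  So r8c2 = 8.
For r6c7:
  Consider where 4 can go in column 7.
  r2c7 is out (row 2 already has a 4).
  So the only cell in column 7 that can hold 4 is r6c7.
  So r6c7 = 4.

4,8,4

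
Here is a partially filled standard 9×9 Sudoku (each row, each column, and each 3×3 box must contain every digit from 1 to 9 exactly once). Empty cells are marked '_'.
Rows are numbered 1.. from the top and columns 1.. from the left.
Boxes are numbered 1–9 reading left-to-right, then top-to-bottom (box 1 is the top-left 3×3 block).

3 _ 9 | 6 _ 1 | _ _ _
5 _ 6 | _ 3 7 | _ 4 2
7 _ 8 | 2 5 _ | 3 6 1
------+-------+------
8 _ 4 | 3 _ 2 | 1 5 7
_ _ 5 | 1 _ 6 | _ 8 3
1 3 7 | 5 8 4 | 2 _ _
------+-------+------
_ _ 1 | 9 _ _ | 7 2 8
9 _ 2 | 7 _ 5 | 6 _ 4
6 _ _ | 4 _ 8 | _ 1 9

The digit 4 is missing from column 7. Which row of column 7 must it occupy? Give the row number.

5

Consider where 4 can go in column 7.
row 1, column 7 is out (box 3 already has a 4).
row 2, column 7 is out (row 2 already has a 4).
row 9, column 7 is out (row 9 already has a 4).
So the only cell in column 7 that can hold 4 is row 5, column 7.
That is row 5.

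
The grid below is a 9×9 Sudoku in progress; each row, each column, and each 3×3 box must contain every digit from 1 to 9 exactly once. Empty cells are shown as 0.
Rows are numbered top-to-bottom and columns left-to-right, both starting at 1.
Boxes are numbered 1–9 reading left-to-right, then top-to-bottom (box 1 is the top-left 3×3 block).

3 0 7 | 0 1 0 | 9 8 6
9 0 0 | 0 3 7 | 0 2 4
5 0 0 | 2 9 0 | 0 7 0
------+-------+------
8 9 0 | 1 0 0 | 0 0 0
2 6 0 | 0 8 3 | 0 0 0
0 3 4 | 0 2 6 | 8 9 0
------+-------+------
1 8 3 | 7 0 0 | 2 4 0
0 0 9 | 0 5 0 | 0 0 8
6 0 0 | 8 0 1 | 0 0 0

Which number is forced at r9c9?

Cell r9c9 itself could take any of {3, 5, 7, 9} by direct elimination.
Consider where 9 can go in row 9.
r9c2 is out (column 2 already has a 9).
r9c3 is out (column 3 already has a 9).
r9c5 is out (column 5 already has a 9).
r9c7 is out (column 7 already has a 9).
r9c8 is out (column 8 already has a 9).
So the only cell in row 9 that can hold 9 is r9c9.
Therefore r9c9 = 9.

9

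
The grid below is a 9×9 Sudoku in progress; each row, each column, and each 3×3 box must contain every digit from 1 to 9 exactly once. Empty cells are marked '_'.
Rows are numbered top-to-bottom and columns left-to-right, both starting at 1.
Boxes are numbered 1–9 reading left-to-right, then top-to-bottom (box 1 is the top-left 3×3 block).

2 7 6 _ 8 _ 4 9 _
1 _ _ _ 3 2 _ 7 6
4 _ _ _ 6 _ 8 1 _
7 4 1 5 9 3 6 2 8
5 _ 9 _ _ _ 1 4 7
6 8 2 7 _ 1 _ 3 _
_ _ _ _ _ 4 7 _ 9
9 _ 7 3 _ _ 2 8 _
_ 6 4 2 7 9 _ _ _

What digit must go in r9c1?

Cell r9c1 itself could take any of {3, 8} by direct elimination.
Consider where 8 can go in row 9.
r9c7 is out (column 7 already has a 8).
r9c8 is out (column 8 already has a 8).
r9c9 is out (column 9 already has a 8).
So the only cell in row 9 that can hold 8 is r9c1.
Therefore r9c1 = 8.

8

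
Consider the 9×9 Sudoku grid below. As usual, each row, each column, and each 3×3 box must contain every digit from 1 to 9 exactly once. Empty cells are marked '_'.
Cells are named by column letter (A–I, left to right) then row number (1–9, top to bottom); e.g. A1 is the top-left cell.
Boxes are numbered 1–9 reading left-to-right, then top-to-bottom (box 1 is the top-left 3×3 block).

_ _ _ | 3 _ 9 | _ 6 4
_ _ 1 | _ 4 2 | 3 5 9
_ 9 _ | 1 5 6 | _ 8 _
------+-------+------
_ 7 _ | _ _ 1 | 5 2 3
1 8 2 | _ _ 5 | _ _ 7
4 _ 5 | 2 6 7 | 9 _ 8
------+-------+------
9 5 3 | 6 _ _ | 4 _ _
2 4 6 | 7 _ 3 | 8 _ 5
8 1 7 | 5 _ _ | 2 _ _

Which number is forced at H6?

1

Row 6 already contains {2, 4, 5, 6, 7, 8, 9}.
Column H already contains {2, 5, 6, 8}.
Its 3×3 block (box 6) already contains {2, 3, 5, 7, 8, 9}.
The only value from 1–9 not eliminated is 1, so H6 = 1.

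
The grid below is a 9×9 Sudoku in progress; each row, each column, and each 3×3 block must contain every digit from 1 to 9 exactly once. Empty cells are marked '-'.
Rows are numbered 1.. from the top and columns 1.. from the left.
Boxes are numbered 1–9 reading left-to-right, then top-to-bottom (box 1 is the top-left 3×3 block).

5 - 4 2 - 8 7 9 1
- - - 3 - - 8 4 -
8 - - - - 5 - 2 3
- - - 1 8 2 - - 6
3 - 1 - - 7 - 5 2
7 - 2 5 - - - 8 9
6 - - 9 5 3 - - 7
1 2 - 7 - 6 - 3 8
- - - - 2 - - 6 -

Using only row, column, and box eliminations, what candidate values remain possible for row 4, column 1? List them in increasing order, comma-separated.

4,9

Row 4 already contains {1, 2, 6, 8}.
Column 1 already contains {1, 3, 5, 6, 7, 8}.
Its 3×3 block (box 4) already contains {1, 2, 3, 7}.
Removing those from 1–9 leaves {4, 9} as the candidates for row 4, column 1.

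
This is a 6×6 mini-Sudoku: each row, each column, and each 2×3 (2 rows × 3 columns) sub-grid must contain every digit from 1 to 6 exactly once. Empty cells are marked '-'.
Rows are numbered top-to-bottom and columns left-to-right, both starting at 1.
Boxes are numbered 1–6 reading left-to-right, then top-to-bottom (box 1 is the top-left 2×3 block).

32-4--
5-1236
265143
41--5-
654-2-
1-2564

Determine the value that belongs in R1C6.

Cell R1C6 itself could take any of {1, 5} by direct elimination.
Consider where 5 can go in column 6.
R4C6 is out (row 4 already has a 5).
R5C6 is out (row 5 already has a 5).
So the only cell in column 6 that can hold 5 is R1C6.
Therefore R1C6 = 5.

5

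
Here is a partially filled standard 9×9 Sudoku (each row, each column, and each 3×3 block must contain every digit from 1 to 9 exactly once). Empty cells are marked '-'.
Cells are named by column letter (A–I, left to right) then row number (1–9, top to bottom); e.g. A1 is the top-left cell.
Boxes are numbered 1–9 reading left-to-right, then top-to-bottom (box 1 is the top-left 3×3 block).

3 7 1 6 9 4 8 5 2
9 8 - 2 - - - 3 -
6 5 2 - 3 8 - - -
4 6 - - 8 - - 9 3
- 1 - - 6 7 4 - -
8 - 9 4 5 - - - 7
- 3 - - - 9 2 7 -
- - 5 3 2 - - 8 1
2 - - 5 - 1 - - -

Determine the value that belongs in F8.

Row 8 already contains {1, 2, 3, 5, 8}.
Column F already contains {1, 4, 7, 8, 9}.
Its 3×3 block (box 8) already contains {1, 2, 3, 5, 9}.
The only value from 1–9 not eliminated is 6, so F8 = 6.

6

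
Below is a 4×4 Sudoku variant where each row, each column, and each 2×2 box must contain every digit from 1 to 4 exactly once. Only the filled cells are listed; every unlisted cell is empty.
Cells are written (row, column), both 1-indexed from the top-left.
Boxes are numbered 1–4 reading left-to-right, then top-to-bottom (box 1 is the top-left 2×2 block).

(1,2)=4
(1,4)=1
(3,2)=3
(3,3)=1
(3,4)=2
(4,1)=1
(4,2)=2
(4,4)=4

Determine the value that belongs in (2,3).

Cell (2,3) itself could take any of {2, 3, 4} by direct elimination.
Consider where 4 can go in box 2.
(1,3) is out (row 1 already has a 4).
(2,4) is out (column 4 already has a 4).
So the only cell in box 2 that can hold 4 is (2,3).
Therefore (2,3) = 4.

4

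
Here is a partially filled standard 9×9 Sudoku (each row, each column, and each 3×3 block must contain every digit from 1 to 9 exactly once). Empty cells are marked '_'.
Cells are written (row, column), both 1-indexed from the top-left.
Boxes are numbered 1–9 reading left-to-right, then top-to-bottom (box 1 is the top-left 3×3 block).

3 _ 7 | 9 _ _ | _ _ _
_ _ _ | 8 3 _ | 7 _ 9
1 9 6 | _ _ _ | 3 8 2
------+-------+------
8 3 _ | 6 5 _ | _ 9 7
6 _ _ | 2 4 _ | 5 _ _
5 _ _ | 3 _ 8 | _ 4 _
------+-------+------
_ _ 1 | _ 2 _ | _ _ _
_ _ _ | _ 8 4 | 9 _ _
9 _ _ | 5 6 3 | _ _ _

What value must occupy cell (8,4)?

1

Cell (8,4) itself could take any of {1, 7} by direct elimination.
Consider where 1 can go in column 4.
(3,4) is out (row 3 already has a 1).
(7,4) is out (row 7 already has a 1).
So the only cell in column 4 that can hold 1 is (8,4).
Therefore (8,4) = 1.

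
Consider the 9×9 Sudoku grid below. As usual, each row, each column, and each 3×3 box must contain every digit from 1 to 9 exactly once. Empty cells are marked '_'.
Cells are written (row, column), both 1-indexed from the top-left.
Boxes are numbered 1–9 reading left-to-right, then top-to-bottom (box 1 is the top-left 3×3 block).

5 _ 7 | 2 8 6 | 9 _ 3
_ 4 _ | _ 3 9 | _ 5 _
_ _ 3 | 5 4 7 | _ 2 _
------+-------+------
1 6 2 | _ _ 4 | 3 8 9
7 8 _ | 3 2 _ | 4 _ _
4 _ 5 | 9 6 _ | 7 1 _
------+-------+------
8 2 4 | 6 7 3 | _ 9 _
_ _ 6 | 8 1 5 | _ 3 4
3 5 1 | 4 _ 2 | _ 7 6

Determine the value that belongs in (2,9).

7

Cell (2,9) itself could take any of {1, 7, 8} by direct elimination.
Consider where 7 can go in column 9.
(3,9) is out (row 3 already has a 7).
(5,9) is out (row 5 already has a 7).
(6,9) is out (row 6 already has a 7).
(7,9) is out (row 7 already has a 7).
So the only cell in column 9 that can hold 7 is (2,9).
Therefore (2,9) = 7.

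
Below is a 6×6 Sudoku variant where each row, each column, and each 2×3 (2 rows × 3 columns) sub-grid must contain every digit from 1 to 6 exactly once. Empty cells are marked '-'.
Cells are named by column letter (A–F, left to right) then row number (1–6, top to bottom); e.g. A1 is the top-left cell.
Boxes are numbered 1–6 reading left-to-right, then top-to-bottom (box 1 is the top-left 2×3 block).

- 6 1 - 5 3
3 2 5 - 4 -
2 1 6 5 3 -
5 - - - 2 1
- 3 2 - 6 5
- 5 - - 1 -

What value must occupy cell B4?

Row 4 already contains {1, 2, 5}.
Column B already contains {1, 2, 3, 5, 6}.
Its 2×3 block (box 3) already contains {1, 2, 5, 6}.
The only value from 1–6 not eliminated is 4, so B4 = 4.

4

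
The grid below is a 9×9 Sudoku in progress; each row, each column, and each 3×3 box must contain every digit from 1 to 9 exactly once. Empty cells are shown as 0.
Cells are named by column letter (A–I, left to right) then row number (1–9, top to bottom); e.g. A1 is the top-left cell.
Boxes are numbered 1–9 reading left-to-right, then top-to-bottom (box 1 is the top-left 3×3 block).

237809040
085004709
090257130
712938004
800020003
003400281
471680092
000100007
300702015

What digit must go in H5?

7

Cell H5 itself could take any of {5, 6, 7} by direct elimination.
Consider where 7 can go in column H.
H2 is out (row 2 already has a 7).
H4 is out (row 4 already has a 7).
H8 is out (row 8 already has a 7).
So the only cell in column H that can hold 7 is H5.
Therefore H5 = 7.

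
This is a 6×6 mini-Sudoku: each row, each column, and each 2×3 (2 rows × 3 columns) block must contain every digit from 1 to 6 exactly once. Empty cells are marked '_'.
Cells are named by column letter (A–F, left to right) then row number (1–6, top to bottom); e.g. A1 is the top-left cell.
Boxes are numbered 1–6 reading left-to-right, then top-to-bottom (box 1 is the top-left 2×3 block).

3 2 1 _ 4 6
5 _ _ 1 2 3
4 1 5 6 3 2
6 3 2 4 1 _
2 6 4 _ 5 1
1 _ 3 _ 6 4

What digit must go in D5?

Row 5 already contains {1, 2, 4, 5, 6}.
Column D already contains {1, 4, 6}.
Its 2×3 block (box 6) already contains {1, 4, 5, 6}.
The only value from 1–6 not eliminated is 3, so D5 = 3.

3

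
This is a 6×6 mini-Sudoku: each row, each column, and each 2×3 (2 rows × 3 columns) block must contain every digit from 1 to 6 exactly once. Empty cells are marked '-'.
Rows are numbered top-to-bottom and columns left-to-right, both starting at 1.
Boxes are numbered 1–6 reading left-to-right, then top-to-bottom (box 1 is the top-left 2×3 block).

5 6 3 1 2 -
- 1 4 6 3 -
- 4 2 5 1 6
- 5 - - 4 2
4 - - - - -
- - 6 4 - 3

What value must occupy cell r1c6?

4

Row 1 already contains {1, 2, 3, 5, 6}.
Column 6 already contains {2, 3, 6}.
Its 2×3 block (box 2) already contains {1, 2, 3, 6}.
The only value from 1–6 not eliminated is 4, so r1c6 = 4.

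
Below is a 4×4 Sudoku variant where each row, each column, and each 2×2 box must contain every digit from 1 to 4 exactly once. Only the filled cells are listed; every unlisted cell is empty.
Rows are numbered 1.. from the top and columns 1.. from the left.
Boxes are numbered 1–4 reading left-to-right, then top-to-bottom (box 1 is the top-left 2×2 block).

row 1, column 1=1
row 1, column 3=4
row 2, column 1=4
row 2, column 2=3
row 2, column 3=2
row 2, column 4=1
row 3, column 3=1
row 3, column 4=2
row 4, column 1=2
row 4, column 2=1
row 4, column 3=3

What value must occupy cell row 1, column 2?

2

Row 1 already contains {1, 4}.
Column 2 already contains {1, 3}.
Its 2×2 block (box 1) already contains {1, 3, 4}.
The only value from 1–4 not eliminated is 2, so row 1, column 2 = 2.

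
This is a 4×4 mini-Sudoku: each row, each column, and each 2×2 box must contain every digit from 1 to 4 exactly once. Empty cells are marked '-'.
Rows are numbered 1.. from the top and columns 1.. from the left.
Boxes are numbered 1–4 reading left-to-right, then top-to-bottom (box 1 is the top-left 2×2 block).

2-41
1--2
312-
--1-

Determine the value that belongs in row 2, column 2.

4

Cell row 2, column 2 itself could take any of {3, 4} by direct elimination.
Consider where 4 can go in row 2.
row 2, column 3 is out (column 3 already has a 4).
So the only cell in row 2 that can hold 4 is row 2, column 2.
Therefore row 2, column 2 = 4.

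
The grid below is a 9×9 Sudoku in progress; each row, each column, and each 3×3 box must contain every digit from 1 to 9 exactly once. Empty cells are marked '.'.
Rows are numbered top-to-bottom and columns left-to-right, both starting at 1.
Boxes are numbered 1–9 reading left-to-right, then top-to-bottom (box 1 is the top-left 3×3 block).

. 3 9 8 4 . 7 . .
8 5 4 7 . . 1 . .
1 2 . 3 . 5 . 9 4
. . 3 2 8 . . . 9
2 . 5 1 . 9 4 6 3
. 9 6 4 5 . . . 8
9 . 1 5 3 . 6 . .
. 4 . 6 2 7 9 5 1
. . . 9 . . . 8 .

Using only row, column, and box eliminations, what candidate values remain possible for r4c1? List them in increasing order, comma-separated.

Row 4 already contains {2, 3, 8, 9}.
Column 1 already contains {1, 2, 8, 9}.
Its 3×3 block (box 4) already contains {2, 3, 5, 6, 9}.
Removing those from 1–9 leaves {4, 7} as the candidates for r4c1.

4,7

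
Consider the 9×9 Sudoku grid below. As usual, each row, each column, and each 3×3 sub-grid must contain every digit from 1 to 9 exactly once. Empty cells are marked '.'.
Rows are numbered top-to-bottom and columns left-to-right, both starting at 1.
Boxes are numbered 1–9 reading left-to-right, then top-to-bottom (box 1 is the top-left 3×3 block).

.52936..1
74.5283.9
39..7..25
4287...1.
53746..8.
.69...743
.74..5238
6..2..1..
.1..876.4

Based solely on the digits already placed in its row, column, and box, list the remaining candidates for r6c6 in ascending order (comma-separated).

1,2

Row 6 already contains {3, 4, 6, 7, 9}.
Column 6 already contains {5, 6, 7, 8}.
Its 3×3 block (box 5) already contains {4, 6, 7}.
Removing those from 1–9 leaves {1, 2} as the candidates for r6c6.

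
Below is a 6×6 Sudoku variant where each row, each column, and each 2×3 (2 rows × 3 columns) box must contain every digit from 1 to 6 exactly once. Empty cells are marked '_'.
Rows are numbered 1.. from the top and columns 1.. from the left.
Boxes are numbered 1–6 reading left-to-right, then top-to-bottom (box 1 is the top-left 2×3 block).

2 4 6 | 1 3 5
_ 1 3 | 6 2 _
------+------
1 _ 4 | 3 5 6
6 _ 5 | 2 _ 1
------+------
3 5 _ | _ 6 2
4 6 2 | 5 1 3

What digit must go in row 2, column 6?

Row 2 already contains {1, 2, 3, 6}.
Column 6 already contains {1, 2, 3, 5, 6}.
Its 2×3 block (box 2) already contains {1, 2, 3, 5, 6}.
The only value from 1–6 not eliminated is 4, so row 2, column 6 = 4.

4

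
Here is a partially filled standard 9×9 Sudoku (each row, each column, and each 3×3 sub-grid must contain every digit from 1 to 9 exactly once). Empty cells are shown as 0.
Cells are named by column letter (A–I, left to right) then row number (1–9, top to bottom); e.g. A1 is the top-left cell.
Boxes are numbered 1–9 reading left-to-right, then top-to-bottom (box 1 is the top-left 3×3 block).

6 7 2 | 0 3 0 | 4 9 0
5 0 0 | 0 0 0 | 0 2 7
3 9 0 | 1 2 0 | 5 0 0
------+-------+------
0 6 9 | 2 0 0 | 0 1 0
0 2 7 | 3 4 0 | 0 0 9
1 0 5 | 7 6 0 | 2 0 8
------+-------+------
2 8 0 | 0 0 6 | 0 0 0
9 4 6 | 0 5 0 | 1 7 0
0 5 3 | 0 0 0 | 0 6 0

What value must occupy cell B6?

3

Row 6 already contains {1, 2, 5, 6, 7, 8}.
Column B already contains {2, 4, 5, 6, 7, 8, 9}.
Its 3×3 block (box 4) already contains {1, 2, 5, 6, 7, 9}.
The only value from 1–9 not eliminated is 3, so B6 = 3.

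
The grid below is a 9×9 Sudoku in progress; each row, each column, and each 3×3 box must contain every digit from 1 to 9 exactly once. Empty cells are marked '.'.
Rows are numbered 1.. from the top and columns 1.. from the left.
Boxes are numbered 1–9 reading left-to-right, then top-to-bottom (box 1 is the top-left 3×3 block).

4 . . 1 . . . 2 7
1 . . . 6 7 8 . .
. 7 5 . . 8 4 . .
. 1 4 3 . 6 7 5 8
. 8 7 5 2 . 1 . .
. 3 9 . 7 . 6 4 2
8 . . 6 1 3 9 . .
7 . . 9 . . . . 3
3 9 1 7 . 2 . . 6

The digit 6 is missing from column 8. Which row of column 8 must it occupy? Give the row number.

Consider where 6 can go in column 8.
row 2, column 8 is out (row 2 already has a 6).
row 5, column 8 is out (box 6 already has a 6).
row 7, column 8 is out (row 7 already has a 6).
row 8, column 8 is out (box 9 already has a 6).
row 9, column 8 is out (row 9 already has a 6).
So the only cell in column 8 that can hold 6 is row 3, column 8.
That is row 3.

3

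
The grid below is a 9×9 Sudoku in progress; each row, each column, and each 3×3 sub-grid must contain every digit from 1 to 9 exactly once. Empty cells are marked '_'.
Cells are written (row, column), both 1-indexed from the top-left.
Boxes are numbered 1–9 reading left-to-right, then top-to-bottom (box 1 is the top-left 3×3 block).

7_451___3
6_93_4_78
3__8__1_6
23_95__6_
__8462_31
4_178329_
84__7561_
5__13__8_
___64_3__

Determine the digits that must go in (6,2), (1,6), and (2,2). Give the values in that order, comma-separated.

6,6,1

For (6,2):
  Consider where 6 can go in box 4.
  (4,3) is out (row 4 already has a 6).
  (5,1) is out (row 5 already has a 6).
  (5,2) is out (row 5 already has a 6).
  So the only cell in box 4 that can hold 6 is (6,2).
  So (6,2) = 6.
For (1,6):
  Consider where 6 can go in column 6.
  (3,6) is out (row 3 already has a 6).
  (4,6) is out (row 4 already has a 6).
  (8,6) is out (box 8 already has a 6).
  (9,6) is out (row 9 already has a 6).
  So the only cell in column 6 that can hold 6 is (1,6).
  So (1,6) = 6.
For (2,2):
  Consider where 1 can go in box 1.
  (1,2) is out (row 1 already has a 1).
  (3,2) is out (row 3 already has a 1).
  (3,3) is out (row 3 already has a 1).
  So the only cell in box 1 that can hold 1 is (2,2).
  So (2,2) = 1.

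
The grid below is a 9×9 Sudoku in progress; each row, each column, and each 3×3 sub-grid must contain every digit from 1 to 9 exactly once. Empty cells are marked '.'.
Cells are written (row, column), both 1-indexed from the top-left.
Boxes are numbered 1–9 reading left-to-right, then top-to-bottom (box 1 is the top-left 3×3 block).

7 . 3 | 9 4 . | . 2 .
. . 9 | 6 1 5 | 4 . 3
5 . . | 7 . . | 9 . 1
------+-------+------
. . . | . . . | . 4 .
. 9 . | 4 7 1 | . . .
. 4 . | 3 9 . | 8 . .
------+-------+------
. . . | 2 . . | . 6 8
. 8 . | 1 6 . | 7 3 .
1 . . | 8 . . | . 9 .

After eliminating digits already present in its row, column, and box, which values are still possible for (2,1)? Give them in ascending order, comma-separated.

Row 2 already contains {1, 3, 4, 5, 6, 9}.
Column 1 already contains {1, 5, 7}.
Its 3×3 block (box 1) already contains {3, 5, 7, 9}.
Removing those from 1–9 leaves {2, 8} as the candidates for (2,1).

2,8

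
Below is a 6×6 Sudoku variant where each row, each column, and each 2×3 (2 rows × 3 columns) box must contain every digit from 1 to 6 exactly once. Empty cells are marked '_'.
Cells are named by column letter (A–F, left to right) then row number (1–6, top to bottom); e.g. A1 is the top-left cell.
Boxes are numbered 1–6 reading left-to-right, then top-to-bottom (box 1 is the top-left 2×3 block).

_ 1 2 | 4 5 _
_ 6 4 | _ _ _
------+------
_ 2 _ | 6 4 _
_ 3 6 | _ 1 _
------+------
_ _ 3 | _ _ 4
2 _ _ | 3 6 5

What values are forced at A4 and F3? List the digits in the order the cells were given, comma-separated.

For A4:
  Consider where 4 can go in box 3.
  A3 is out (row 3 already has a 4).
  C3 is out (row 3 already has a 4).
  So the only cell in box 3 that can hold 4 is A4.
  So A4 = 4.
For F3:
  Row 3 already contains {2, 4, 6}.
  Column F already contains {4, 5}.
  Its 2×3 block (box 4) already contains {1, 4, 6}.
  The only value from 1–6 not eliminated is 3, so F3 = 3.

4,3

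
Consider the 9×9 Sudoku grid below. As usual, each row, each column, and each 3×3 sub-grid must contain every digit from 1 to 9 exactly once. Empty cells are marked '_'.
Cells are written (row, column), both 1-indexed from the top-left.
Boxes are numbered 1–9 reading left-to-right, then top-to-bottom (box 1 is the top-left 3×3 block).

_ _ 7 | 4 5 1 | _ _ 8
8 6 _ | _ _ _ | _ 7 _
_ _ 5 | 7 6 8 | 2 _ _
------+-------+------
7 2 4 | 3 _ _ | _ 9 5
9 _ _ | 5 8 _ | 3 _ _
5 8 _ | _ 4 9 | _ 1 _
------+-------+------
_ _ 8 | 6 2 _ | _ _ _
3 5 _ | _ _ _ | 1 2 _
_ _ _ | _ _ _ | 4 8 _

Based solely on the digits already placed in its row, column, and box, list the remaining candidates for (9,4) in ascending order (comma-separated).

Row 9 already contains {4, 8}.
Column 4 already contains {3, 4, 5, 6, 7}.
Its 3×3 block (box 8) already contains {2, 6}.
Removing those from 1–9 leaves {1, 9} as the candidates for (9,4).

1,9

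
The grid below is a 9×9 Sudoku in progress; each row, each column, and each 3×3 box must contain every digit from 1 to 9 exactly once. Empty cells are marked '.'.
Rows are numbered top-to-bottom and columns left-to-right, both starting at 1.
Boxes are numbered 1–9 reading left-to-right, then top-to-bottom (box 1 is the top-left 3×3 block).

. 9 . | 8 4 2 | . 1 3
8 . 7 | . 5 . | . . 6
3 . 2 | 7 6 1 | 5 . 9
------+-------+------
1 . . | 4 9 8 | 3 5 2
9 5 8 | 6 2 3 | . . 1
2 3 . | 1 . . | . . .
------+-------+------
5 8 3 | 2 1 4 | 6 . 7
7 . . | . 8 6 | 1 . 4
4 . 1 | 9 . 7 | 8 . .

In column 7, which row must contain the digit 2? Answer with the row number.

Consider where 2 can go in column 7.
r1c7 is out (row 1 already has a 2).
r5c7 is out (row 5 already has a 2).
r6c7 is out (row 6 already has a 2).
So the only cell in column 7 that can hold 2 is r2c7.
That is row 2.

2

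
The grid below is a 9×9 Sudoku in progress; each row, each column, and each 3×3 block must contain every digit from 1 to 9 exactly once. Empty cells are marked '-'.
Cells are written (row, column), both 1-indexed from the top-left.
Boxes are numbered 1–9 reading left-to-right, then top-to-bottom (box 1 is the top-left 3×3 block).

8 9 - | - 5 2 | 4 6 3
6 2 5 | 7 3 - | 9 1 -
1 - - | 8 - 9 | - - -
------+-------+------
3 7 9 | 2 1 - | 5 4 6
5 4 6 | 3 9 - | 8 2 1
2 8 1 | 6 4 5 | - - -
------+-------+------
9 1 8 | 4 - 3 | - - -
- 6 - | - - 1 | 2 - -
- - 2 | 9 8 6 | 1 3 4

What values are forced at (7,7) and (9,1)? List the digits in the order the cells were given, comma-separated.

6,7

For (7,7):
  Consider where 6 can go in box 9.
  (7,8) is out (column 8 already has a 6).
  (7,9) is out (column 9 already has a 6).
  (8,8) is out (row 8 already has a 6).
  (8,9) is out (row 8 already has a 6).
  So the only cell in box 9 that can hold 6 is (7,7).
  So (7,7) = 6.
For (9,1):
  Row 9 already contains {1, 2, 3, 4, 6, 8, 9}.
  Column 1 already contains {1, 2, 3, 5, 6, 8, 9}.
  Its 3×3 block (box 7) already contains {1, 2, 6, 8, 9}.
  The only value from 1–9 not eliminated is 7, so (9,1) = 7.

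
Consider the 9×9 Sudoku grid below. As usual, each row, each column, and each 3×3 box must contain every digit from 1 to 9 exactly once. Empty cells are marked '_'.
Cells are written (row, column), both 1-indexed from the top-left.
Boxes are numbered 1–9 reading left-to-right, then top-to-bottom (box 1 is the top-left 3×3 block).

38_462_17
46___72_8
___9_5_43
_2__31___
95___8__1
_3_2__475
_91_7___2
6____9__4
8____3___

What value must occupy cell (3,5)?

8

Cell (3,5) itself could take any of {1, 8} by direct elimination.
Consider where 8 can go in row 3.
(3,1) is out (column 1 already has a 8).
(3,2) is out (column 2 already has a 8).
(3,3) is out (box 1 already has a 8).
(3,7) is out (box 3 already has a 8).
So the only cell in row 3 that can hold 8 is (3,5).
Therefore (3,5) = 8.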